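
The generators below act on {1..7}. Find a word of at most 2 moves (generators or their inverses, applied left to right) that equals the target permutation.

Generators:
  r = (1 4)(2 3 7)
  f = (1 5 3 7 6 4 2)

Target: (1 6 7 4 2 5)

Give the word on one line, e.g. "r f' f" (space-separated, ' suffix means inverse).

  after r: (1 4)(2 3 7)
  after f': (1 6 7 4 2 5)

r f'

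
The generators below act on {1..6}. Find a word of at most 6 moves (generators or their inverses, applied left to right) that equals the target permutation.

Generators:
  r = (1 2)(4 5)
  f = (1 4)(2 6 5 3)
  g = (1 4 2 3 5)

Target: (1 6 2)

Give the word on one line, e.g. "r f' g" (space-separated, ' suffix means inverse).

g' r r f'

  after g': (1 5 3 2 4)
  after r: (1 4 2 5 3)
  after r: (1 5 3 2 4)
  after f': (1 6 2)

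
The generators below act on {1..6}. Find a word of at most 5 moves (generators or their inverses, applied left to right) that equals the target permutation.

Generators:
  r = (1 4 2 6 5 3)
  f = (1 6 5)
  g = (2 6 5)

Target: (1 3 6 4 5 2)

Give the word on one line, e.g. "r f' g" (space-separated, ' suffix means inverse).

  after g': (2 5 6)
  after r': (1 3 5 2 6 4)
  after f': (1 3 6 4 5 2)

g' r' f'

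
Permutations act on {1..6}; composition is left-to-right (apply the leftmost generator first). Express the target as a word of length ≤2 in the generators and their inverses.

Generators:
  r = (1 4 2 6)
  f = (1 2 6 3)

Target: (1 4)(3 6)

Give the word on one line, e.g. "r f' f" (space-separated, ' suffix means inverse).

f r'

  after f: (1 2 6 3)
  after r': (1 4)(3 6)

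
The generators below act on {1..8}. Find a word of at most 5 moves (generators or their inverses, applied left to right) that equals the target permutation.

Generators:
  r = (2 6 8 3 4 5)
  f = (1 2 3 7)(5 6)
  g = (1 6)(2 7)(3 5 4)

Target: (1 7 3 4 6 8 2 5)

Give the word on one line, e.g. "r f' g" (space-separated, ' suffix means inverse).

r f f f

  after r: (2 6 8 3 4 5)
  after f: (1 2 5 3 4 6 8 7)
  after f: (1 3 4 5 7 2 6 8)
  after f: (1 7 3 4 6 8 2 5)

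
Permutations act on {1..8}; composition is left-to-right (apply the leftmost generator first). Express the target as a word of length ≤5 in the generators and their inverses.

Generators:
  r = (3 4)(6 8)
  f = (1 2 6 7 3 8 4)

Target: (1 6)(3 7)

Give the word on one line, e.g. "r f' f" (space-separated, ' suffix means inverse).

  after r': (3 4)(6 8)
  after f': (1 4 7 6 3 8 2)
  after r: (1 3 6 4 7 8 2)
  after f: (1 8 6)(3 7 4)
  after r: (1 6)(3 7)

r' f' r f r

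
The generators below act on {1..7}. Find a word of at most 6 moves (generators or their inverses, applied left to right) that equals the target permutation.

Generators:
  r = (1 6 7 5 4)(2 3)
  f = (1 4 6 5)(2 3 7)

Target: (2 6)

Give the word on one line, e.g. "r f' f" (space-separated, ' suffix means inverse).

  after f: (1 4 6 5)(2 3 7)
  after f: (1 6)(2 7 3)(4 5)
  after r: (1 7 2 5)
  after r: (1 5 6 7 3 2 4)
  after f: (2 6)

f f r r f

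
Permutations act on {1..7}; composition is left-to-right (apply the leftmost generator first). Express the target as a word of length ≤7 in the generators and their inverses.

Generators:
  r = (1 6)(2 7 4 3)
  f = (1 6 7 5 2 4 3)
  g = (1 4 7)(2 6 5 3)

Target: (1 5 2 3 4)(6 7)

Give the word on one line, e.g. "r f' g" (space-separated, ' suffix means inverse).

r f' g' f r

  after r: (1 6)(2 7 4 3)
  after f': (2 6 3 5 7)
  after g': (1 7 3 6 5 4)
  after f: (1 5 3 7)(2 4 6)
  after r: (1 5 2 3 4)(6 7)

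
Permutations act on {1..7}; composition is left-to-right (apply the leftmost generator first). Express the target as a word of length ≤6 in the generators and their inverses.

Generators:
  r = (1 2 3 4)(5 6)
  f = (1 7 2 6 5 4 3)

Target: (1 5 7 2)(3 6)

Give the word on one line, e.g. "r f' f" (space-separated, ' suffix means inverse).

  after f': (1 3 4 5 6 2 7)
  after f': (1 4 6 7 3 5 2)
  after f': (1 5 7 4 2 3 6)
  after r': (1 6 4)(3 5 7)
  after r': (1 5 7 2)(3 6)

f' f' f' r' r'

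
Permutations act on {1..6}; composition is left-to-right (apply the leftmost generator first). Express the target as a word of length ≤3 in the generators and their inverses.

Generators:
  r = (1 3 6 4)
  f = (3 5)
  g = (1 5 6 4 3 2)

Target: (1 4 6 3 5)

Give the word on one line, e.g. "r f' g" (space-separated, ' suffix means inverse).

f' r'

  after f': (3 5)
  after r': (1 4 6 3 5)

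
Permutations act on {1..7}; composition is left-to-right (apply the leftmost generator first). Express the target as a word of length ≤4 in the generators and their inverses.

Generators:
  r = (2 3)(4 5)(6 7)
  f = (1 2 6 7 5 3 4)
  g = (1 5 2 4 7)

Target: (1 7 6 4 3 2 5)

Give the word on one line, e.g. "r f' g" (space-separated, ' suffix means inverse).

  after f': (1 4 3 5 7 6 2)
  after g: (1 7 6 4 3 2 5)

f' g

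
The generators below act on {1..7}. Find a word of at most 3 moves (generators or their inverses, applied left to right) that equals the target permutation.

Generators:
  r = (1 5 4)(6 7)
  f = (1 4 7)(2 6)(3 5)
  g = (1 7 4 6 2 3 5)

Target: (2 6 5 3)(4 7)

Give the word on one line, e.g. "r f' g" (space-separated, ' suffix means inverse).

g' r r

  after g': (1 5 3 2 6 4 7)
  after r: (1 4 6)(2 7 5 3)
  after r: (2 6 5 3)(4 7)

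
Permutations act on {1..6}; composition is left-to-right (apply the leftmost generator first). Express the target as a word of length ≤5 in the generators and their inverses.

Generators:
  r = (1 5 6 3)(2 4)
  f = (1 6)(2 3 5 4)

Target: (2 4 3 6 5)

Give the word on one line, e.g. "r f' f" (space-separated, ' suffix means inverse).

f' r' f' r' f'

  after f': (1 6)(2 4 5 3)
  after r': (1 5 6 3 4)
  after f': (1 3 5)(2 4 6)
  after r': (1 6 4 5 3)
  after f': (2 4 3 6 5)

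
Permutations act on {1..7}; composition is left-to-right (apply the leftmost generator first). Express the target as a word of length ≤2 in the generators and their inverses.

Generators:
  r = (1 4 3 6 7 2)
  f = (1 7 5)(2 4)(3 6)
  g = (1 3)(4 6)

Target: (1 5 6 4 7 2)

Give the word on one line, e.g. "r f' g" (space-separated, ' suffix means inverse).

  after f': (1 5 7)(2 4)(3 6)
  after r': (1 5 6 4 7 2)

f' r'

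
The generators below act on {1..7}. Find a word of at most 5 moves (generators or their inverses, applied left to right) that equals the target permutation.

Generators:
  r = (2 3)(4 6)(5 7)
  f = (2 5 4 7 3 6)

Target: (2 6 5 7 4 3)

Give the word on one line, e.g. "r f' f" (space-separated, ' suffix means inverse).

  after r': (2 3)(4 6)(5 7)
  after f: (2 6 7 4)(3 5)
  after f: (3 4 5 6)
  after r: (2 3 6)(4 7 5)
  after f: (2 6 5 7 4 3)

r' f f r f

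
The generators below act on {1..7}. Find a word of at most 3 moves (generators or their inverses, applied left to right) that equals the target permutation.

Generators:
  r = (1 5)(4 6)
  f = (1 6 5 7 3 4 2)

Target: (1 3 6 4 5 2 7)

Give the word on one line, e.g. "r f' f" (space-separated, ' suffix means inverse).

f' f' f'

  after f': (1 2 4 3 7 5 6)
  after f': (1 4 7 6 2 3 5)
  after f': (1 3 6 4 5 2 7)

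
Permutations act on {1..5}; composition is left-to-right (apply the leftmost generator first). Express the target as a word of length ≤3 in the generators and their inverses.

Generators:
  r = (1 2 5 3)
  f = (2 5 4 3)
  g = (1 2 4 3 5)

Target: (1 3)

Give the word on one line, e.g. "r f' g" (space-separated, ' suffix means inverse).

g g f

  after g: (1 2 4 3 5)
  after g: (1 4 5 2 3)
  after f: (1 3)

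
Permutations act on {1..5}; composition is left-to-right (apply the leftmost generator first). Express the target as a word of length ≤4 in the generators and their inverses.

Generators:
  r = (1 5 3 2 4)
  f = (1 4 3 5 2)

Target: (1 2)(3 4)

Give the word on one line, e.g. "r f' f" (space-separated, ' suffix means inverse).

  after f: (1 4 3 5 2)
  after f: (1 3 2 4 5)
  after r: (1 2)(3 4)

f f r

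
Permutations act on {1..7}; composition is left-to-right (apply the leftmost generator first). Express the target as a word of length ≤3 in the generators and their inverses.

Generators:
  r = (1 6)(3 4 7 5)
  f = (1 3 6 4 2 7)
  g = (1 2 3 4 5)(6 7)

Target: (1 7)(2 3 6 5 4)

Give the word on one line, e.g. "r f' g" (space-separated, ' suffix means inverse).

  after f: (1 3 6 4 2 7)
  after r': (1 5 7 6 3)(2 4)
  after r': (1 7)(2 3 6 5 4)

f r' r'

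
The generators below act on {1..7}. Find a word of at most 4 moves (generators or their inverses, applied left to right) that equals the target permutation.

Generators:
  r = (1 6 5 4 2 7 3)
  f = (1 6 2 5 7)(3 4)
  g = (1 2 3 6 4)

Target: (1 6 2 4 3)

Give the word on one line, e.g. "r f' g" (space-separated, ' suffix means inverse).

g' g'

  after g': (1 4 6 3 2)
  after g': (1 6 2 4 3)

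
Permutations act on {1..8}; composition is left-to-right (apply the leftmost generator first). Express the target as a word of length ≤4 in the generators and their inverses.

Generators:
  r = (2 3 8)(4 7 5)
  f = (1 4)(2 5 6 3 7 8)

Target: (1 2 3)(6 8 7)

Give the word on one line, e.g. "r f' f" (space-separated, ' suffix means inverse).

  after f: (1 4)(2 5 6 3 7 8)
  after r': (1 5 6 2 7 3 4)
  after f': (1 2 3)(6 8 7)

f r' f'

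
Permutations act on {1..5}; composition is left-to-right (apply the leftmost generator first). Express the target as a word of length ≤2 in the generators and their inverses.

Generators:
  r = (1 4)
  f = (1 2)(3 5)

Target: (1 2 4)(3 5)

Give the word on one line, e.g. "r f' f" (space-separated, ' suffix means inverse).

f' r

  after f': (1 2)(3 5)
  after r: (1 2 4)(3 5)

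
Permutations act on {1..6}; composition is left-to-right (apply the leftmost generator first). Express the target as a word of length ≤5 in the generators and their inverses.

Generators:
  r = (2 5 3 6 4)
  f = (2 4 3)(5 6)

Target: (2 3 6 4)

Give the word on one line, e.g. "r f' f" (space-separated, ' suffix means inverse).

  after r': (2 4 6 3 5)
  after r': (2 6 5 4 3)
  after f': (2 5)
  after r: (2 3 6 4)

r' r' f' r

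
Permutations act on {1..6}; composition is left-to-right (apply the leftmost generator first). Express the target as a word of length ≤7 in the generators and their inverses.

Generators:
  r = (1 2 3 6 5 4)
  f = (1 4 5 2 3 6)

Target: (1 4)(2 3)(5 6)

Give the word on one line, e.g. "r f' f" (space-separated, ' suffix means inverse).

  after f': (1 6 3 2 5 4)
  after f': (1 3 5)(2 4 6)
  after r': (1 2 5 4 3 6)
  after r': (2 6 4)
  after r': (1 4)(2 3)(5 6)

f' f' r' r' r'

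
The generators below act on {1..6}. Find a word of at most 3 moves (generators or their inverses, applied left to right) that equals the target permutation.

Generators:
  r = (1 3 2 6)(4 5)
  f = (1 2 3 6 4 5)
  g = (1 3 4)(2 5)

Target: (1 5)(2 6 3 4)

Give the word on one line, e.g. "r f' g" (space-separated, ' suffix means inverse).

f' r f

  after f': (1 5 4 6 3 2)
  after r: (1 4)(2 3 6)
  after f: (1 5)(2 6 3 4)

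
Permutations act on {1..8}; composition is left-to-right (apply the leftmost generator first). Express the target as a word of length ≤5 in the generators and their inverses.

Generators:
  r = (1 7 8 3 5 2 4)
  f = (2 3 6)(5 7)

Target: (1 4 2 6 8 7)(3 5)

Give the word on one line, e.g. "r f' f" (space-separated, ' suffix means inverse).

  after f: (2 3 6)(5 7)
  after f: (2 6 3)
  after r': (1 4 2 6 8 7)(3 5)

f f r'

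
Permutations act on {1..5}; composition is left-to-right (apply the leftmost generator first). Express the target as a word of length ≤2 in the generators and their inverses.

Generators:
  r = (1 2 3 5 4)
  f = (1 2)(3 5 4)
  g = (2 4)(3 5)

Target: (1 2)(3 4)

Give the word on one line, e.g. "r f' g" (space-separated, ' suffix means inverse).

r' g

  after r': (1 4 5 3 2)
  after g: (1 2)(3 4)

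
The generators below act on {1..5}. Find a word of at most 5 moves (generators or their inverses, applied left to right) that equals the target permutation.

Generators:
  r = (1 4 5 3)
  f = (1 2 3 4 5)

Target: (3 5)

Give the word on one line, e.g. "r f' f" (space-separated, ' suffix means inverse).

f' f' f' r' f

  after f': (1 5 4 3 2)
  after f': (1 4 2 5 3)
  after f': (1 3 5 2 4)
  after r': (1 5 2)(3 4)
  after f: (3 5)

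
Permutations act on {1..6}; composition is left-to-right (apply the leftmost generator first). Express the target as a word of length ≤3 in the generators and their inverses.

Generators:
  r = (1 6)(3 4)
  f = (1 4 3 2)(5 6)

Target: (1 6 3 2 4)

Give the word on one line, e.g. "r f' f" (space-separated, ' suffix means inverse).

  after r: (1 6)(3 4)
  after f': (1 5 6 2 3)
  after f': (1 6 3 2 4)

r f' f'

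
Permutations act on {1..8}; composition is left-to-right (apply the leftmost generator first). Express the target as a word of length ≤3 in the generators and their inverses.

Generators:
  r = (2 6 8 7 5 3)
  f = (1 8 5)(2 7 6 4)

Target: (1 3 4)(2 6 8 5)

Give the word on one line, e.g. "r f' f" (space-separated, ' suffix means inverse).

f' r f'

  after f': (1 5 8)(2 4 6 7)
  after r: (1 3 2 4 8)(5 7 6)
  after f': (1 3 4)(2 6 8 5)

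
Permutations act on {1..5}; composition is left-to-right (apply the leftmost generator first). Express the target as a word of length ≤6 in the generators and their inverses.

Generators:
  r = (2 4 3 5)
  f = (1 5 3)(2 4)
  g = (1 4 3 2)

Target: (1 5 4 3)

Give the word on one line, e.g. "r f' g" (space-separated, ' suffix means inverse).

r f' f' g g

  after r: (2 4 3 5)
  after f': (1 3)(4 5)
  after f': (1 5 2 4)
  after g: (1 5)(2 3)
  after g: (1 5 4 3)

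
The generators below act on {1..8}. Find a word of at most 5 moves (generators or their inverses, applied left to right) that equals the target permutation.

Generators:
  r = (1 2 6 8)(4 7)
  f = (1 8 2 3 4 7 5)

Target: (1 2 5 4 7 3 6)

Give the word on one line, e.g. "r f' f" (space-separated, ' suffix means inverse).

  after r': (1 8 6 2)(4 7)
  after f': (2 5 7 3)(6 8)
  after r: (1 2 5 4 7 3 6)

r' f' r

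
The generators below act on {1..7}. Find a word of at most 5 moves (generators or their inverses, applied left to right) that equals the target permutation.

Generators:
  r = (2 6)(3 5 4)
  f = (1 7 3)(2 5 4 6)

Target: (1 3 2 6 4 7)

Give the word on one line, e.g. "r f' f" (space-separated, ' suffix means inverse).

  after r': (2 6)(3 4 5)
  after r': (3 5 4)
  after f': (1 3 2 6 4 7)

r' r' f'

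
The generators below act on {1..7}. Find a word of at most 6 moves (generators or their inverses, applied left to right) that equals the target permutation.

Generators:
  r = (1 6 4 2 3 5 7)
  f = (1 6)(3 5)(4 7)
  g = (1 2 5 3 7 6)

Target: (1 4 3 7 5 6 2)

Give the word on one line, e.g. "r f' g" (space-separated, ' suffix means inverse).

  after g: (1 2 5 3 7 6)
  after r: (1 3)(2 7 4)
  after r: (1 5 7 2)(3 6 4)
  after r: (1 7 3 4 5)(2 6)
  after f: (1 4 3 7 5 6 2)

g r r r f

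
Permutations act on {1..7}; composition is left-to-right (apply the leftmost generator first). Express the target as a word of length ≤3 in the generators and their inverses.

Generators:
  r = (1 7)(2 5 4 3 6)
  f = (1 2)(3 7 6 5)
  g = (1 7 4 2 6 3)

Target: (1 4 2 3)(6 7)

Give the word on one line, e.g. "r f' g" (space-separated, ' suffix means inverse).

  after r: (1 7)(2 5 4 3 6)
  after f': (1 3 7 2 6)(4 5)
  after r': (1 4 2 3)(6 7)

r f' r'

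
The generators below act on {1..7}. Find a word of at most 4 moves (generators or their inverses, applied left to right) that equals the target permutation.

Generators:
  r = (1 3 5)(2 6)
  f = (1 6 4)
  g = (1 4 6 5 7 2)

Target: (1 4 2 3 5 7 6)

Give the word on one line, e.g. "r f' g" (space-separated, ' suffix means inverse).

  after g: (1 4 6 5 7 2)
  after r: (1 4 2 3 5 7 6)

g r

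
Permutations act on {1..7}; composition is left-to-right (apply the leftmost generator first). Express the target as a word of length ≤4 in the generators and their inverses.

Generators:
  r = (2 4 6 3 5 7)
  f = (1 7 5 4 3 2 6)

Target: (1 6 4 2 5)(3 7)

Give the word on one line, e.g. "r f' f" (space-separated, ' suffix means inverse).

  after r: (2 4 6 3 5 7)
  after f': (1 6 4 2 5)(3 7)

r f'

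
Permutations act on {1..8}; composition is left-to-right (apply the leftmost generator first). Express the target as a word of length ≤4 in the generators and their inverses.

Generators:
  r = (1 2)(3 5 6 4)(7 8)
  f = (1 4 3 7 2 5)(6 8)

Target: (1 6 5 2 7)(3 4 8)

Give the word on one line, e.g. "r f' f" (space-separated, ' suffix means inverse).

  after r: (1 2)(3 5 6 4)(7 8)
  after f': (1 7 6)(2 5 8 3)
  after r': (1 8 4 6 2 3)(5 7)
  after f: (1 6 5 2 7)(3 4 8)

r f' r' f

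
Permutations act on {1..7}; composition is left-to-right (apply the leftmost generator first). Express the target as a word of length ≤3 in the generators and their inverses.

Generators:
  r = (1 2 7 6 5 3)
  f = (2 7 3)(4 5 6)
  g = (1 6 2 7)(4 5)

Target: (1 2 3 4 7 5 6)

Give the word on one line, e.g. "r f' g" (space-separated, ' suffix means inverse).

  after r': (1 3 5 6 7 2)
  after f': (1 7 3 4 6 2)
  after r': (1 2 3 4 7 5 6)

r' f' r'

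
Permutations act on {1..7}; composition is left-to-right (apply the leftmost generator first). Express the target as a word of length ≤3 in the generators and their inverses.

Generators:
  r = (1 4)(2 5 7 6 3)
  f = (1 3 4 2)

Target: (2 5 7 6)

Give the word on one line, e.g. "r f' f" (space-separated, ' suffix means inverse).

r f' f'

  after r: (1 4)(2 5 7 6 3)
  after f': (1 3 4 2 5 7 6)
  after f': (2 5 7 6)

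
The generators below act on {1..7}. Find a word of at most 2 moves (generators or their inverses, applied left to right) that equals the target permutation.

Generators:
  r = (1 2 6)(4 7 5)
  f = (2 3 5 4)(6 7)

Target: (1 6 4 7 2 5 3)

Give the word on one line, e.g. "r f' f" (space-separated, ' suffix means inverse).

f' r'

  after f': (2 4 5 3)(6 7)
  after r': (1 6 4 7 2 5 3)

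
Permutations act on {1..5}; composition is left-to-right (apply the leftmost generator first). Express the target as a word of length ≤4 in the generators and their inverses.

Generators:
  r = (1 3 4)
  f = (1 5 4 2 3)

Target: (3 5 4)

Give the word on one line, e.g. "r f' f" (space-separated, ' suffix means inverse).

  after f': (1 3 2 4 5)
  after r: (1 4 5 3 2)
  after f': (1 5 2 3 4)
  after f': (3 5 4)

f' r f' f'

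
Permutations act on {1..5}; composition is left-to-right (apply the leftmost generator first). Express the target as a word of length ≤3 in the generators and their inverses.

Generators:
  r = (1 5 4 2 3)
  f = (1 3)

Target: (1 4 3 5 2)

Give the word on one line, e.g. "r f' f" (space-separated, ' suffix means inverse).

r r

  after r: (1 5 4 2 3)
  after r: (1 4 3 5 2)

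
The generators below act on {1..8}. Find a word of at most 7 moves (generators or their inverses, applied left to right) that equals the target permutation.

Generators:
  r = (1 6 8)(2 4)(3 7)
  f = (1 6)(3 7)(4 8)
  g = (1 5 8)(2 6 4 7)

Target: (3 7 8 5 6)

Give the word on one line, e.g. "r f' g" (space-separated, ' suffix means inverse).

g g f' f' r

  after g: (1 5 8)(2 6 4 7)
  after g: (1 8 5)(2 4)(6 7)
  after f': (1 4 2 8 5 6 3 7)
  after f': (1 8 5)(2 4)(6 7)
  after r: (3 7 8 5 6)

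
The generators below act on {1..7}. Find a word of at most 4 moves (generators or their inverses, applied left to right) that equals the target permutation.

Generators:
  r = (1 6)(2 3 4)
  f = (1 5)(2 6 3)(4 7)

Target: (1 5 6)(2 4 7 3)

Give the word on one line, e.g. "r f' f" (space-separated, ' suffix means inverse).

f f f r'

  after f: (1 5)(2 6 3)(4 7)
  after f: (2 3 6)
  after f: (1 5)(4 7)
  after r': (1 5 6)(2 4 7 3)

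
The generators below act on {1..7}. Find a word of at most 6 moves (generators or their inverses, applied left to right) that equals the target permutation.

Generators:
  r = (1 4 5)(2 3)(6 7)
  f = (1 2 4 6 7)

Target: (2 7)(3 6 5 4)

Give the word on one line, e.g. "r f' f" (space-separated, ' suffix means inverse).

f' r f' f' f'

  after f': (1 7 6 4 2)
  after r: (1 6 5)(2 4 3)
  after f': (1 4 3)(5 7 6)
  after f': (1 2)(3 7 4)(5 6)
  after f': (2 7)(3 6 5 4)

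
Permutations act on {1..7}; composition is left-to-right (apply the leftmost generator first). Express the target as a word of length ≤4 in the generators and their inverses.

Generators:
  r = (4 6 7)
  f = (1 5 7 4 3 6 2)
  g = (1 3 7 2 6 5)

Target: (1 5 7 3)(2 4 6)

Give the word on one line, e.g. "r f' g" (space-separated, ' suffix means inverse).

  after g': (1 5 6 2 7 3)
  after r: (1 5 7 3)(2 4 6)

g' r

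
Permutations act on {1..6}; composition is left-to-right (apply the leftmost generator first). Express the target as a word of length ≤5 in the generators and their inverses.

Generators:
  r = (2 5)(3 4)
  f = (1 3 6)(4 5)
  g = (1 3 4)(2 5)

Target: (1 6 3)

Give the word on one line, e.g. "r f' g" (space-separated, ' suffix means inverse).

  after f: (1 3 6)(4 5)
  after r': (1 4 2 5 3 6)
  after r': (1 3 6)(4 5)
  after f: (1 6 3)

f r' r' f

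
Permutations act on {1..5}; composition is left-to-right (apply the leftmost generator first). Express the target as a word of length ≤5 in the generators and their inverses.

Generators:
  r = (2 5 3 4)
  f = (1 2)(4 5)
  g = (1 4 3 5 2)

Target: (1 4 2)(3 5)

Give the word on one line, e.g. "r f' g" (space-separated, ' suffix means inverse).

  after g': (1 2 5 3 4)
  after f': (2 4)(3 5)
  after g': (1 2)(4 5)
  after r': (1 4 2)(3 5)

g' f' g' r'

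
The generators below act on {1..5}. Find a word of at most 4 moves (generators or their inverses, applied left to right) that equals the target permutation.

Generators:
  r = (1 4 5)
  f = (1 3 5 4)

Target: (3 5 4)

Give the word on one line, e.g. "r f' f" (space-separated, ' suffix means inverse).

  after f: (1 3 5 4)
  after f: (1 5)(3 4)
  after r: (3 5 4)

f f r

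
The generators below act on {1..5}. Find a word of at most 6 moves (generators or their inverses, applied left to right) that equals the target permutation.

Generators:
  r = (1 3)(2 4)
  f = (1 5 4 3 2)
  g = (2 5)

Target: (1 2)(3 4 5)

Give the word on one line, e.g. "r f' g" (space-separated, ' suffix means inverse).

  after g: (2 5)
  after f': (1 2)(3 4 5)
  after r: (1 4 5)(2 3)
  after r: (1 2)(3 4 5)

g f' r r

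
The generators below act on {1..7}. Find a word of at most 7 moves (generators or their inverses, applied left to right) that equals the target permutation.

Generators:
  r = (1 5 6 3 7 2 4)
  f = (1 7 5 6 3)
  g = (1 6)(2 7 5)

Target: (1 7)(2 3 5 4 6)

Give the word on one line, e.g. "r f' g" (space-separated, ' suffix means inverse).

r f r' g r'

  after r: (1 5 6 3 7 2 4)
  after f: (1 6)(2 4 7)(3 5)
  after r': (1 5 6 4 3)
  after g: (1 2 7 5)(3 6 4)
  after r': (1 7)(2 3 5 4 6)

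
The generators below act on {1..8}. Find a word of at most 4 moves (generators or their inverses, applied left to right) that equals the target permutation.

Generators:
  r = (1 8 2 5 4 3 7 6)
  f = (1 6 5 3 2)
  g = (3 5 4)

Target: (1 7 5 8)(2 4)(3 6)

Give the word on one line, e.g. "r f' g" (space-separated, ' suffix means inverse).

f' f' r f

  after f': (1 2 3 5 6)
  after f': (1 3 6 2 5)
  after r: (1 7 6 5 8 2 4 3)
  after f: (1 7 5 8)(2 4)(3 6)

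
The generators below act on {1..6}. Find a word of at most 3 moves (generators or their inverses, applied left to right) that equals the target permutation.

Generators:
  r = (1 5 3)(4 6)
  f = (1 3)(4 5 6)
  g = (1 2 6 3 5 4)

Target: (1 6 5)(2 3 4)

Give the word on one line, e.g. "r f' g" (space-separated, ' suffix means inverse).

g g

  after g: (1 2 6 3 5 4)
  after g: (1 6 5)(2 3 4)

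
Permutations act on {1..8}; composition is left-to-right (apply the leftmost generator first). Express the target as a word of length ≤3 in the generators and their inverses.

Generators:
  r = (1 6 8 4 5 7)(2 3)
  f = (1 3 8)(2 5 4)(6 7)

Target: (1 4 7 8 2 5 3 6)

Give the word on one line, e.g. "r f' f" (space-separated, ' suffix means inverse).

  after f': (1 8 3)(2 4 5)(6 7)
  after r: (1 4 7 8 2 5 3 6)

f' r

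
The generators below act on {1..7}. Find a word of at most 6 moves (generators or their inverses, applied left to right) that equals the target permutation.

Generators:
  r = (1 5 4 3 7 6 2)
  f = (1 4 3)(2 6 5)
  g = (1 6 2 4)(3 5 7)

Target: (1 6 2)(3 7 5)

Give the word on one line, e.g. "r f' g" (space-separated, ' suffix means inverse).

  after g': (1 4 2 6)(3 7 5)
  after f': (3 7 6)(4 5)
  after r': (1 2 6 4)
  after g': (1 6 2)(3 7 5)

g' f' r' g'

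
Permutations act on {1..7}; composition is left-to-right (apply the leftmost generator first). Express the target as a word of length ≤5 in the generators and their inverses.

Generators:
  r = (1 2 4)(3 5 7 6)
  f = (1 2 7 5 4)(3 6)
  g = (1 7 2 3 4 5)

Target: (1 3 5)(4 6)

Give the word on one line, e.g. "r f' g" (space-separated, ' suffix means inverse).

f' f' r' r' f

  after f': (1 4 5 7 2)(3 6)
  after f': (1 5 2 4 7)
  after r': (1 3 6 7 4 5)
  after r': (1 6 5 4 3 7 2)
  after f: (1 3 5)(4 6)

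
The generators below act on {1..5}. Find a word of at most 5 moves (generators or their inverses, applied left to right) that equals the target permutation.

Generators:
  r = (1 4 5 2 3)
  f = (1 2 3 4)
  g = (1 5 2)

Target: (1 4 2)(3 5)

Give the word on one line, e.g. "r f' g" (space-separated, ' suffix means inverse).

  after g: (1 5 2)
  after f': (1 5)(2 4 3)
  after r': (1 4 2)(3 5)

g f' r'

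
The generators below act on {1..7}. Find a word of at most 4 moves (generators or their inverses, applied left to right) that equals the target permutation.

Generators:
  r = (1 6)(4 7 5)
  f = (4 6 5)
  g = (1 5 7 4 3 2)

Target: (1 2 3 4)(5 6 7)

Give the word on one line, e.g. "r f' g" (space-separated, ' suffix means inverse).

f' g'

  after f': (4 5 6)
  after g': (1 2 3 4)(5 6 7)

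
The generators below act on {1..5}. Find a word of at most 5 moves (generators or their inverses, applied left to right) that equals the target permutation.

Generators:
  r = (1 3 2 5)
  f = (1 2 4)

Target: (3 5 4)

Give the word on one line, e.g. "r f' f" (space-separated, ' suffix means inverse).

  after r': (1 5 2 3)
  after f: (1 5 4)(2 3)
  after r: (3 5 4)

r' f r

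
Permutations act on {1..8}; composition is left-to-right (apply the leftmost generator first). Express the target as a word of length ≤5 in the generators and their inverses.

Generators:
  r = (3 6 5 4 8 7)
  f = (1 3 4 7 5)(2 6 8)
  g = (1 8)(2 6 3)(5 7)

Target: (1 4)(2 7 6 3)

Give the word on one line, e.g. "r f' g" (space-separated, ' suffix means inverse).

  after f': (1 5 7 4 3)(2 8 6)
  after g: (1 7 4 2)(3 8)
  after f': (1 4 8)(2 5 7 3 6)
  after g': (1 4)(2 7 6 3)

f' g f' g'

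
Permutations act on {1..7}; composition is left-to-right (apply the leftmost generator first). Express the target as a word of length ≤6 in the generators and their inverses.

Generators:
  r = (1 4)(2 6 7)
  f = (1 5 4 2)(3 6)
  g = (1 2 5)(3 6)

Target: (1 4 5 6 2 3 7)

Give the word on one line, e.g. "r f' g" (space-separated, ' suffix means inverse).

  after r: (1 4)(2 6 7)
  after g': (1 4 5 2 3 6 7)
  after r': (2 3)(4 5 7)
  after r': (1 4 5 6 2 3 7)

r g' r' r'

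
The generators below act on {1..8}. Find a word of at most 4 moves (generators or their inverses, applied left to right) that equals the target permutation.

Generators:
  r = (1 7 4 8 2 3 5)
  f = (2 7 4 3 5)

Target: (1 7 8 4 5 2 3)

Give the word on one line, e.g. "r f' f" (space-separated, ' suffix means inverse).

r r f'

  after r: (1 7 4 8 2 3 5)
  after r: (1 4 2 5 7 8 3)
  after f': (1 7 8 4 5 2 3)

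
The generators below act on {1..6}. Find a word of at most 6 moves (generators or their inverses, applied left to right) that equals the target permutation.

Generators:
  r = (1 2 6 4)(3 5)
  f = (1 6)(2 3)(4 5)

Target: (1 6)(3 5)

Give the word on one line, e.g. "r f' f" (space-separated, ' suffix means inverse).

f r r f'

  after f: (1 6)(2 3)(4 5)
  after r: (1 4 3 6 2 5)
  after r: (2 3 4 5)
  after f': (1 6)(3 5)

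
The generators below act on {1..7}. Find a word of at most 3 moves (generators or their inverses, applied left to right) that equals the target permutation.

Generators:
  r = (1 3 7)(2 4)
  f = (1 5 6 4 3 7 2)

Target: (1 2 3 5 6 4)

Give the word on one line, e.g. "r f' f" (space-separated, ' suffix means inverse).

  after r': (1 7 3)(2 4)
  after f: (1 2 3 5 6 4)

r' f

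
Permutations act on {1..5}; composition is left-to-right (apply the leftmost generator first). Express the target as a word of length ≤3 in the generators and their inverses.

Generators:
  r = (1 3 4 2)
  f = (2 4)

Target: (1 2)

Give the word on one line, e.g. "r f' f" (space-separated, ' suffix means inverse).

r' f r

  after r': (1 2 4 3)
  after f: (1 4 3)
  after r: (1 2)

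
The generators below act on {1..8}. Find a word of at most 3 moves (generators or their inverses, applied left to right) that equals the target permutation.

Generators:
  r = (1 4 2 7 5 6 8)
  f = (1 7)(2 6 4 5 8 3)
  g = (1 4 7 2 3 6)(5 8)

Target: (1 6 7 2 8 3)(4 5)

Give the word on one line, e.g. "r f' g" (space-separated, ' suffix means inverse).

  after f: (1 7)(2 6 4 5 8 3)
  after g': (1 4 8 2 3 7 6)
  after f': (1 6 7 2 8 3)(4 5)

f g' f'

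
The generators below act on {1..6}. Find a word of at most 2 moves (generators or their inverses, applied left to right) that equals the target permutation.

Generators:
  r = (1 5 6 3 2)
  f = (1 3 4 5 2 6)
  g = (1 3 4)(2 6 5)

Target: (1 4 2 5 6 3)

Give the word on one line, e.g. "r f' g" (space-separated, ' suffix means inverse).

  after f: (1 3 4 5 2 6)
  after g: (1 4 2 5 6 3)

f g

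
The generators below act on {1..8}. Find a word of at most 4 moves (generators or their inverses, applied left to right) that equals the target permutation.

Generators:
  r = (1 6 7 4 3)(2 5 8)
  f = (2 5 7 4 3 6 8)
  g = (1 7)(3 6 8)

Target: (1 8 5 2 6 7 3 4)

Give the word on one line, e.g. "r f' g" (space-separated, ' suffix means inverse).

  after r': (1 3 4 7 6)(2 8 5)
  after g': (1 8 5 2 6 7 3 4)

r' g'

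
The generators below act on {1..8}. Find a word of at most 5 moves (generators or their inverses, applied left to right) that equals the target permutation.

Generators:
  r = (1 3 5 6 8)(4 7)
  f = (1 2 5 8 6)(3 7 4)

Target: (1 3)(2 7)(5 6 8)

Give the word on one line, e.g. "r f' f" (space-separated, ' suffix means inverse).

r f r' f

  after r: (1 3 5 6 8)(4 7)
  after f: (1 7 3 8 2 5)
  after r': (1 4 7)(2 3 6 5 8)
  after f: (1 3)(2 7)(5 6 8)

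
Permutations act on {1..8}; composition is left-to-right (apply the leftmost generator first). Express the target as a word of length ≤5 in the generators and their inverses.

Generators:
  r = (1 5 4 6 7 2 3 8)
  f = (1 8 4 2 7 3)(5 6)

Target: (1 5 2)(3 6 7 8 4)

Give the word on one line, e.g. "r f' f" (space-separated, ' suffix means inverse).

  after f': (1 3 7 2 4 8)(5 6)
  after r: (1 8 5 7 3 2 6 4)
  after f: (1 4 8 6 2 5 3 7)
  after r': (1 5 2)(3 6 7 8 4)

f' r f r'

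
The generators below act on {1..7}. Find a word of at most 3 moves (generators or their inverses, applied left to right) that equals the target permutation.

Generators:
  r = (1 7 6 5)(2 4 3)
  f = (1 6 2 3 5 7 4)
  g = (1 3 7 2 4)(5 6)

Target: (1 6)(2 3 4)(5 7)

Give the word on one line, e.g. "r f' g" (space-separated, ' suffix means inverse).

r r

  after r: (1 7 6 5)(2 4 3)
  after r: (1 6)(2 3 4)(5 7)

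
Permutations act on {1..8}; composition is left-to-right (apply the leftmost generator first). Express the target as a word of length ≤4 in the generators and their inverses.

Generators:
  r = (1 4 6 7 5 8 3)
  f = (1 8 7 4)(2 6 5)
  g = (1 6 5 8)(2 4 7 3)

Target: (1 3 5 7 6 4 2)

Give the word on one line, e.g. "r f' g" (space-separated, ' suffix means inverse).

  after g': (1 8 5 6)(2 3 7 4)
  after r: (1 3 5 7 6 4 2)

g' r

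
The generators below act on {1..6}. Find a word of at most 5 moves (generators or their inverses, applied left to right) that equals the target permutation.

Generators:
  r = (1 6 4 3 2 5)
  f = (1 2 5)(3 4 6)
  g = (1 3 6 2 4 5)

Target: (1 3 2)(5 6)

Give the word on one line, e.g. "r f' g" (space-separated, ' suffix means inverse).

  after r: (1 6 4 3 2 5)
  after g': (1 3 6 2 4)
  after f': (1 6)(2 3 4 5)
  after g': (1 3 2)(5 6)

r g' f' g'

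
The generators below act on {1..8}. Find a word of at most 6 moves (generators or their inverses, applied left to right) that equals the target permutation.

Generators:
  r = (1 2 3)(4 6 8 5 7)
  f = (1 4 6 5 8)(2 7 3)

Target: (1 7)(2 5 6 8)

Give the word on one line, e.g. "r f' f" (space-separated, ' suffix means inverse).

  after f: (1 4 6 5 8)(2 7 3)
  after r: (1 6 7)(2 4 8)
  after r: (1 8 3)(2 6 4 5 7)
  after r: (1 5 4 7 3 2 8)
  after r: (1 7)(2 5 6 8)

f r r r r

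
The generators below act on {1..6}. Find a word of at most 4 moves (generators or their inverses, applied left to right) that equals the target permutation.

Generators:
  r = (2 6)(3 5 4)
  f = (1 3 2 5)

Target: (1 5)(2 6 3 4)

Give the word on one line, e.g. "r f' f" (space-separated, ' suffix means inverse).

  after r': (2 6)(3 4 5)
  after f': (1 5)(2 6 3 4)

r' f'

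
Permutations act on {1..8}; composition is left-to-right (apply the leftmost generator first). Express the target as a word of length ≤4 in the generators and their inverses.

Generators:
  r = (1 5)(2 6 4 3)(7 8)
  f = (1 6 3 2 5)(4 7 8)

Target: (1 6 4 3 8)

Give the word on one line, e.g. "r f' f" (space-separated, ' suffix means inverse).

r f' r' f'

  after r: (1 5)(2 6 4 3)(7 8)
  after f': (1 2)(4 6 8)
  after r': (1 3 4 2 5)(6 7 8)
  after f': (1 6 4 3 8)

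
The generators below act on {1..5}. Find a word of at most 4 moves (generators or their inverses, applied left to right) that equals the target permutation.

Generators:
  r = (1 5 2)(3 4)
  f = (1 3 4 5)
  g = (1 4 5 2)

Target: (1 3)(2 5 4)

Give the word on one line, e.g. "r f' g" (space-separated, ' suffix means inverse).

  after f: (1 3 4 5)
  after r: (1 4 2)
  after f': (1 3)(2 5 4)

f r f'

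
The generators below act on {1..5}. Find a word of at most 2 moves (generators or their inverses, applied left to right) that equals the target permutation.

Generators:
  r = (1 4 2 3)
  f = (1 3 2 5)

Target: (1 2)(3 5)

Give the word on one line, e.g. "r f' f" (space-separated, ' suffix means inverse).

f f

  after f: (1 3 2 5)
  after f: (1 2)(3 5)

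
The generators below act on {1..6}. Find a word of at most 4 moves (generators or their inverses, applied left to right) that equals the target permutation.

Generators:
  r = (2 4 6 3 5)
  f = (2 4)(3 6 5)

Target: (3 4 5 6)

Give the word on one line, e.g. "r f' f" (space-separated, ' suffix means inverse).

f r'

  after f: (2 4)(3 6 5)
  after r': (3 4 5 6)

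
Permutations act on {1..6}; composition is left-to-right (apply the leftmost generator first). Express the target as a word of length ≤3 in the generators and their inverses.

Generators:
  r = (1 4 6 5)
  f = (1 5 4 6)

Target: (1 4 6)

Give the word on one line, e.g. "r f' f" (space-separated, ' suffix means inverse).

  after f': (1 6 4 5)
  after r': (1 4 6)

f' r'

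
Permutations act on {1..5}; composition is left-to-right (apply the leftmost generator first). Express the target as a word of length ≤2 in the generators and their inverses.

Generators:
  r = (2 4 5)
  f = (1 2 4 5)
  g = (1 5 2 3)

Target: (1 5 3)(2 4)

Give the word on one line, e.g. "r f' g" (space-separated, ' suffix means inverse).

  after r: (2 4 5)
  after g: (1 5 3)(2 4)

r g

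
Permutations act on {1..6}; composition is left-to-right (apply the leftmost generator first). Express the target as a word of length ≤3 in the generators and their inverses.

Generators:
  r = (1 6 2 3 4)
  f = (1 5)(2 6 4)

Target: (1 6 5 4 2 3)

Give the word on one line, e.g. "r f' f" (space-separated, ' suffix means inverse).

r' f r'

  after r': (1 4 3 2 6)
  after f: (1 2 4 3 6 5)
  after r': (1 6 5 4 2 3)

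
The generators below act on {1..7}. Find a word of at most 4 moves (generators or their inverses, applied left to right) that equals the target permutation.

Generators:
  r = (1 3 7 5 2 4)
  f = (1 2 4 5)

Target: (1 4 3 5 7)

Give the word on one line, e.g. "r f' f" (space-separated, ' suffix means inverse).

f r' f r'

  after f: (1 2 4 5)
  after r': (1 5 4 7 3)
  after f: (2 4 7 3)
  after r': (1 4 3 5 7)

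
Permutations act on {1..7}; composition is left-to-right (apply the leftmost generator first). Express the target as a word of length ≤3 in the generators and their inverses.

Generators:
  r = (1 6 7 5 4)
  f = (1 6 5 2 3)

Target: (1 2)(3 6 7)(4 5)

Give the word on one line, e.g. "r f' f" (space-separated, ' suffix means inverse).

r f f

  after r: (1 6 7 5 4)
  after f: (1 5 4 6 7 2 3)
  after f: (1 2)(3 6 7)(4 5)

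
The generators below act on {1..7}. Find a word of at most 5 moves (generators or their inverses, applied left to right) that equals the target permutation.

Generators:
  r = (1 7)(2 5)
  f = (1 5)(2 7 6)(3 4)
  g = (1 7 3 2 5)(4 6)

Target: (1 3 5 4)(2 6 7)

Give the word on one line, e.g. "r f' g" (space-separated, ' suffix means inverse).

r' f g f r'

  after r': (1 7)(2 5)
  after f: (1 6 2)(3 4)(5 7)
  after g: (1 4 2 7)(3 6 5)
  after f: (1 3 2 6)(4 7 5)
  after r': (1 3 5 4)(2 6 7)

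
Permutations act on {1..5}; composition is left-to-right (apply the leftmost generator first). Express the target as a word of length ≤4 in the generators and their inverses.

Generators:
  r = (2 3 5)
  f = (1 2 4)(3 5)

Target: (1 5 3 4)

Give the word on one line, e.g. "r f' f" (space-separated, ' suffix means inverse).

  after r': (2 5 3)
  after f: (1 2 3 4)
  after r': (1 5 3 4)

r' f r'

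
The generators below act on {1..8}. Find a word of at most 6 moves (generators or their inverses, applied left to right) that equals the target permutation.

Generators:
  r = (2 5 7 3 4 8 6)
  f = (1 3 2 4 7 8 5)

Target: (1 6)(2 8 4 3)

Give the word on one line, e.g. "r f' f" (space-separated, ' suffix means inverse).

f' f' r f' f'

  after f': (1 5 8 7 4 2 3)
  after f': (1 8 4 3 5 7 2)
  after r: (1 6 2)(3 7 5)
  after f': (1 6 3 4 2 5)(7 8)
  after f': (1 6)(2 8 4 3)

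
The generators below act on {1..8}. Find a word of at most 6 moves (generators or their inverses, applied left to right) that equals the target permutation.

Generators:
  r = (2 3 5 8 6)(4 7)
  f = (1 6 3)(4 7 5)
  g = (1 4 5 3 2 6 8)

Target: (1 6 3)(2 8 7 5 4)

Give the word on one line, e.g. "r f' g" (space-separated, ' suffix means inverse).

  after f': (1 3 6)(4 5 7)
  after r': (1 2 6)(3 8 5 4)
  after g': (1 3 6 8 4 5)
  after r': (1 2 6 5)(3 8 7 4)
  after g: (1 6 3)(2 8 7 5 4)

f' r' g' r' g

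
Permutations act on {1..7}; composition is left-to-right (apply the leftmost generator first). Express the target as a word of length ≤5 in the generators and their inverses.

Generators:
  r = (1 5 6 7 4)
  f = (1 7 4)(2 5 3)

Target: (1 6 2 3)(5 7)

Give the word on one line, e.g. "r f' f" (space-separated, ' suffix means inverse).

r' f' r'

  after r': (1 4 7 6 5)
  after f': (1 7 6 2 3 5 4)
  after r': (1 6 2 3)(5 7)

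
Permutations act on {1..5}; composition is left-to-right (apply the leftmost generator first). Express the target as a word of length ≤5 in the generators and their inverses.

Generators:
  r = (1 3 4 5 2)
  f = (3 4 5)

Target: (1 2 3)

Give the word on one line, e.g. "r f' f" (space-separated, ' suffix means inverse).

r' f' f'

  after r': (1 2 5 4 3)
  after f': (1 2 4 5 3)
  after f': (1 2 3)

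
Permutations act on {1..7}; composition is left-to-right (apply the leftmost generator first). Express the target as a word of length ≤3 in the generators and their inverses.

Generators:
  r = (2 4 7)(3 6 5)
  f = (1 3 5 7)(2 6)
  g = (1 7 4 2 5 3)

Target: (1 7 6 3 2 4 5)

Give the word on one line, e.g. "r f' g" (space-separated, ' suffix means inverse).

r f'

  after r: (2 4 7)(3 6 5)
  after f': (1 7 6 3 2 4 5)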